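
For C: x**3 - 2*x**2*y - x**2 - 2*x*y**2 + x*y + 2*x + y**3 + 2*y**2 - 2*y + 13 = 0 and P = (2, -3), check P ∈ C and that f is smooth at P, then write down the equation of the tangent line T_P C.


Tangent line at P: 13*x + 31*y + 67 = 0.

Step 1: f(2, -3) = 0, so P lies on C.
Step 2: partial derivatives
  f_x(x, y) = 3*x**2 - 4*x*y - 2*x - 2*y**2 + y + 2, f_y(x, y) = -2*x**2 - 4*x*y + x + 3*y**2 + 4*y - 2.
  f_x(P) = 13, f_y(P) = 31 (gradient nonzero, so P is smooth).
Step 3: tangent line at P: 13·(x − 2) + 31·(y − -3) = 0.
Expanding: 13*x + 31*y + 67 = 0.


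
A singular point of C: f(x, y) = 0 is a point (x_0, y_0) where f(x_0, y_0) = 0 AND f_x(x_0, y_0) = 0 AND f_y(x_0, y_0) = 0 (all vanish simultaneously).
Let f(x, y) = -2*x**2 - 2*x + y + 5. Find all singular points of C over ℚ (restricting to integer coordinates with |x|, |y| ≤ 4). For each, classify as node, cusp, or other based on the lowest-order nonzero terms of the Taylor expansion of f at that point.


No singular points in the scanned grid; C is smooth there.

Compute partial derivatives:
  f_x = -4*x - 2.
  f_y = 1.
f_y = 1 is a nonzero constant, so f_y never vanishes: no point (x, y) can satisfy f = f_x = f_y = 0. In particular no (x, y) ∈ {−4, ..., 4}² is singular; the curve is smooth.


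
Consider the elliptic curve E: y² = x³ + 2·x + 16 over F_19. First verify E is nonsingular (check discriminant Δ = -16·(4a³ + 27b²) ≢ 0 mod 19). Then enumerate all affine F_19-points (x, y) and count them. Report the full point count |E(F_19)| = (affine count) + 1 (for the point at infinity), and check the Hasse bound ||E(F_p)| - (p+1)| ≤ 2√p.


Affine points = {(0, 4), (0, 15), (1, 0), (2, 3), (2, 16), (3, 7), (3, 12), (6, 4), (6, 15), (11, 1), (11, 18), (12, 1), (12, 18), (13, 4), (13, 15), (15, 1), (15, 18), (17, 2), (17, 17)}; affine count = 19; |E(F_19)| = 20.

Discriminant check: Δ ∝ 4a³ + 27b² = 4·2³ + 27·16² = 4·8 + 27·256 ≡ 9 (mod 19). Nonzero ⇒ E is nonsingular.
For each x ∈ F_19, compute rhs = x³ + 2·x + 16 mod 19, then count y ∈ F_19 with y² ≡ rhs.
  x = 0: rhs = 16, matching y values: 4, 15 (2 points).
  x = 1: rhs = 0, matching y values: 0 (1 points).
  x = 2: rhs = 9, matching y values: 3, 16 (2 points).
  x = 3: rhs = 11, matching y values: 7, 12 (2 points).
  x = 4: rhs = 12, matching y values: none (0 points).
  x = 5: rhs = 18, matching y values: none (0 points).
  x = 6: rhs = 16, matching y values: 4, 15 (2 points).
  x = 7: rhs = 12, matching y values: none (0 points).
  x = 8: rhs = 12, matching y values: none (0 points).
  x = 9: rhs = 3, matching y values: none (0 points).
  x = 10: rhs = 10, matching y values: none (0 points).
  x = 11: rhs = 1, matching y values: 1, 18 (2 points).
  x = 12: rhs = 1, matching y values: 1, 18 (2 points).
  x = 13: rhs = 16, matching y values: 4, 15 (2 points).
  x = 14: rhs = 14, matching y values: none (0 points).
  x = 15: rhs = 1, matching y values: 1, 18 (2 points).
  x = 16: rhs = 2, matching y values: none (0 points).
  x = 17: rhs = 4, matching y values: 2, 17 (2 points).
  x = 18: rhs = 13, matching y values: none (0 points).
Total affine count: 19.
Full point count |E(F_19)| = 19 + 1 = 20.
Hasse bound: |20 − (19+1)| = |0| = 0 ≤ 2√19 ≈ 8.7178 ✓.


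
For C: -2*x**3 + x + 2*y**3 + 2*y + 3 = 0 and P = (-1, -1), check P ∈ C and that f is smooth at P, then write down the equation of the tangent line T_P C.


Tangent line at P: -5*x + 8*y + 3 = 0.

Step 1: f(-1, -1) = 0, so P lies on C.
Step 2: partial derivatives
  f_x(x, y) = 1 - 6*x**2, f_y(x, y) = 6*y**2 + 2.
  f_x(P) = -5, f_y(P) = 8 (gradient nonzero, so P is smooth).
Step 3: tangent line at P: -5·(x − -1) + 8·(y − -1) = 0.
Expanding: -5*x + 8*y + 3 = 0.


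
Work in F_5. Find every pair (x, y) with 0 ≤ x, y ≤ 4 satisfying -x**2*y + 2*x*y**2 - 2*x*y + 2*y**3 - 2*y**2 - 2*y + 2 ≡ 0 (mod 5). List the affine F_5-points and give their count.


Affine F_5-points: {(0, 1), (0, 4), (1, 4), (3, 2), (4, 2)}; count = 5.

For each of the 25 pairs (x, y) ∈ F_5², evaluate f(x, y) mod 5. Record the zeros.
  x = 0: [0↦2, 1↦0, 2↦1, 3↦2, 4↦0]  zeros at y ∈ {1, 4}
  x = 1: [0↦2, 1↦4, 2↦3, 3↦1, 4↦0]  zeros at y ∈ {4}
  x = 2: [0↦2, 1↦1, 2↦1, 3↦4, 4↦2]  zeros at y ∈ ∅
  x = 3: [0↦2, 1↦1, 2↦0, 3↦1, 4↦1]  zeros at y ∈ {2}
  x = 4: [0↦2, 1↦4, 2↦0, 3↦2, 4↦2]  zeros at y ∈ {2}
Collecting zeros: affine points = {(0, 1), (0, 4), (1, 4), (3, 2), (4, 2)}.
Total count |C(F_5)_aff| = 5.


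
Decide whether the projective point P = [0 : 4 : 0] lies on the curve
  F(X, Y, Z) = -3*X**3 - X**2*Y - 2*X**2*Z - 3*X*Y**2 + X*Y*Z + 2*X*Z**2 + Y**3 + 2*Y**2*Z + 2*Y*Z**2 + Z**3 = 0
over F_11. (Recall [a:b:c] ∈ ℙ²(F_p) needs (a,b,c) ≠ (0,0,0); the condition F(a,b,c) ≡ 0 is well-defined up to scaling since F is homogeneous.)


F(0,4,0) ≡ 9 (mod 11); P is NOT on the curve.

Evaluate F(0, 4, 0) term-by-term (mod 11).
  -3*X**3 ↦ -3·0·1·1 = 0
  -X**2*Y ↦ -1·0·4·1 = 0
  -2*X**2*Z ↦ -2·0·1·0 = 0
  -3*X*Y**2 ↦ -3·0·16·1 = 0
  X*Y*Z ↦ 1·0·4·0 = 0
  2*X*Z**2 ↦ 2·0·1·0 = 0
  Y**3 ↦ 1·1·64·1 = 64
  2*Y**2*Z ↦ 2·1·16·0 = 0
  2*Y*Z**2 ↦ 2·1·4·0 = 0
  Z**3 ↦ 1·1·1·0 = 0
Sum: F(0, 4, 0) = (0) + (0) + (0) + (0) + (0) + (0) + (64) + (0) + (0) + (0) = 64.
Reducing mod 11: 64 ≡ 9 (mod 11).
Since F(a, b, c) ≡ 9 ≠ 0 (mod 11), P does NOT lie on the curve.


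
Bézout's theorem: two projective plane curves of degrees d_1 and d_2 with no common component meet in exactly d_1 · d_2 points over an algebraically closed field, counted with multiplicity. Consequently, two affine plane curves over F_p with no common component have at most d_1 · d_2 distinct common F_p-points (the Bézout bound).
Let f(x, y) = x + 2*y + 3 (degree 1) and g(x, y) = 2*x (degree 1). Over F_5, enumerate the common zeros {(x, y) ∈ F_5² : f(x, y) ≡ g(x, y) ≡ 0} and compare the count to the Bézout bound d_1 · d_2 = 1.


Common zeros: {(0, 1)}; count = 1; Bézout bound = 1.

deg(f) = 1, deg(g) = 1, so Bézout bound = 1.
Scan x ∈ F_5. For each x, list the y ∈ F_5 with f(x, y) ≡ 0 and those with g(x, y) ≡ 0 (mod 5); the common zeros in that column are the intersection.
  x = 0: f ≡ 0 at y ∈ {1}; g ≡ 0 at y ∈ {0, 1, 2, 3, 4}; common: {1}.
  x = 1: f ≡ 0 at y ∈ {3}; g ≡ 0 at y ∈ ∅; common: ∅.
  x = 2: f ≡ 0 at y ∈ {0}; g ≡ 0 at y ∈ ∅; common: ∅.
  x = 3: f ≡ 0 at y ∈ {2}; g ≡ 0 at y ∈ ∅; common: ∅.
  x = 4: f ≡ 0 at y ∈ {4}; g ≡ 0 at y ∈ ∅; common: ∅.
Collecting: common zeros = {(0, 1)}, so the count is 1.
Comparison with the Bézout bound: 1 ≤ 1 = deg(f)·deg(g), as expected for curves with no common component (the bound is attained).


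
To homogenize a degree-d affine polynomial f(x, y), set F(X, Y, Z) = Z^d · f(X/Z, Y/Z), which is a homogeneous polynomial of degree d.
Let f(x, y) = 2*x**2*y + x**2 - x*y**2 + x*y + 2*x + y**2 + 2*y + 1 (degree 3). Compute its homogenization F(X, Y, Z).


F(X, Y, Z) = 2*X**2*Y + X**2*Z - X*Y**2 + X*Y*Z + 2*X*Z**2 + Y**2*Z + 2*Y*Z**2 + Z**3

deg(f) = 3.
Substitute x = X/Z, y = Y/Z into f, then multiply by Z^3.
  monomial 2·x^2·y^1 ↦ 2·X^2·Y^1·Z^0.
  monomial 1·x^2·y^0 ↦ 1·X^2·Y^0·Z^1.
  monomial -1·x^1·y^2 ↦ -1·X^1·Y^2·Z^0.
  monomial 1·x^1·y^1 ↦ 1·X^1·Y^1·Z^1.
  monomial 2·x^1·y^0 ↦ 2·X^1·Y^0·Z^2.
  monomial 1·x^0·y^2 ↦ 1·X^0·Y^2·Z^1.
  monomial 2·x^0·y^1 ↦ 2·X^0·Y^1·Z^2.
  monomial 1·x^0·y^0 ↦ 1·X^0·Y^0·Z^3.
Collecting: F(X, Y, Z) = 2*X**2*Y + X**2*Z - X*Y**2 + X*Y*Z + 2*X*Z**2 + Y**2*Z + 2*Y*Z**2 + Z**3.


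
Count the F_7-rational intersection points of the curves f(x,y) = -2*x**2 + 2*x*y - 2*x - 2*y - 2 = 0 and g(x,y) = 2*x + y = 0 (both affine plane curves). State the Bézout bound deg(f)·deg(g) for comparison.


Common zeros: ∅; count = 0; Bézout bound = 2.

deg(f) = 2, deg(g) = 1, so Bézout bound = 2.
Scan x ∈ F_7. For each x, list the y ∈ F_7 with f(x, y) ≡ 0 and those with g(x, y) ≡ 0 (mod 7); the common zeros in that column are the intersection.
  x = 0: f ≡ 0 at y ∈ {6}; g ≡ 0 at y ∈ {0}; common: ∅.
  x = 1: f ≡ 0 at y ∈ ∅; g ≡ 0 at y ∈ {5}; common: ∅.
  x = 2: f ≡ 0 at y ∈ {0}; g ≡ 0 at y ∈ {3}; common: ∅.
  x = 3: f ≡ 0 at y ∈ {3}; g ≡ 0 at y ∈ {1}; common: ∅.
  x = 4: f ≡ 0 at y ∈ {0}; g ≡ 0 at y ∈ {6}; common: ∅.
  x = 5: f ≡ 0 at y ∈ {6}; g ≡ 0 at y ∈ {4}; common: ∅.
  x = 6: f ≡ 0 at y ∈ {3}; g ≡ 0 at y ∈ {2}; common: ∅.
Collecting: common zeros = ∅, so the count is 0.
Comparison with the Bézout bound: 0 ≤ 2 = deg(f)·deg(g), as expected for curves with no common component (the affine F_7-count falls short of the bound because intersections may lie at infinity, over extension fields, or carry multiplicity).


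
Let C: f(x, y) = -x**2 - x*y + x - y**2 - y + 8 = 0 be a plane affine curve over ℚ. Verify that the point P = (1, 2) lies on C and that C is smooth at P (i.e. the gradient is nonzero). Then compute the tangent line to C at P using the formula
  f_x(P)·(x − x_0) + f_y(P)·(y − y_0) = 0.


Tangent line at P: -3*x - 6*y + 15 = 0.

Step 1: f(1, 2) = 0, so P lies on C.
Step 2: partial derivatives
  f_x(x, y) = -2*x - y + 1, f_y(x, y) = -x - 2*y - 1.
  f_x(P) = -3, f_y(P) = -6 (gradient nonzero, so P is smooth).
Step 3: tangent line at P: -3·(x − 1) + -6·(y − 2) = 0.
Expanding: -3*x - 6*y + 15 = 0.


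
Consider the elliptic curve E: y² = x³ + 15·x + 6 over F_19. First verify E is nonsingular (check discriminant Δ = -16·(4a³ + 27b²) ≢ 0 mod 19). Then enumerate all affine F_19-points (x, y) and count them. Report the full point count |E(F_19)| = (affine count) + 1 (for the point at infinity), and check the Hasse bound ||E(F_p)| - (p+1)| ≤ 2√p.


Affine points = {(0, 5), (0, 14), (2, 5), (2, 14), (4, 4), (4, 15), (5, 4), (5, 15), (7, 6), (7, 13), (8, 7), (8, 12), (10, 4), (10, 15), (11, 1), (11, 18), (13, 2), (13, 17), (17, 5), (17, 14), (18, 3), (18, 16)}; affine count = 22; |E(F_19)| = 23.

Discriminant check: Δ ∝ 4a³ + 27b² = 4·15³ + 27·6² = 4·3375 + 27·36 ≡ 13 (mod 19). Nonzero ⇒ E is nonsingular.
For each x ∈ F_19, compute rhs = x³ + 15·x + 6 mod 19, then count y ∈ F_19 with y² ≡ rhs.
  x = 0: rhs = 6, matching y values: 5, 14 (2 points).
  x = 1: rhs = 3, matching y values: none (0 points).
  x = 2: rhs = 6, matching y values: 5, 14 (2 points).
  x = 3: rhs = 2, matching y values: none (0 points).
  x = 4: rhs = 16, matching y values: 4, 15 (2 points).
  x = 5: rhs = 16, matching y values: 4, 15 (2 points).
  x = 6: rhs = 8, matching y values: none (0 points).
  x = 7: rhs = 17, matching y values: 6, 13 (2 points).
  x = 8: rhs = 11, matching y values: 7, 12 (2 points).
  x = 9: rhs = 15, matching y values: none (0 points).
  x = 10: rhs = 16, matching y values: 4, 15 (2 points).
  x = 11: rhs = 1, matching y values: 1, 18 (2 points).
  x = 12: rhs = 14, matching y values: none (0 points).
  x = 13: rhs = 4, matching y values: 2, 17 (2 points).
  x = 14: rhs = 15, matching y values: none (0 points).
  x = 15: rhs = 15, matching y values: none (0 points).
  x = 16: rhs = 10, matching y values: none (0 points).
  x = 17: rhs = 6, matching y values: 5, 14 (2 points).
  x = 18: rhs = 9, matching y values: 3, 16 (2 points).
Total affine count: 22.
Full point count |E(F_19)| = 22 + 1 = 23.
Hasse bound: |23 − (19+1)| = |3| = 3 ≤ 2√19 ≈ 8.7178 ✓.


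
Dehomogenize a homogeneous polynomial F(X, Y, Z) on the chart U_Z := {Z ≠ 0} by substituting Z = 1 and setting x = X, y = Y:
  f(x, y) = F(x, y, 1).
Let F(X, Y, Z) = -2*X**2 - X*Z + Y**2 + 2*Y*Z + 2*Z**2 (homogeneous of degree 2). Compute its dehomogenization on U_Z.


f(x, y) = -2*x**2 - x + y**2 + 2*y + 2

On U_Z we set Z = 1. Each monomial c·X^i·Y^j·Z^k in F becomes c·x^i·y^j·1^k = c·x^i·y^j.
Substituting Z = 1: F(X, Y, 1) = -2*x**2 - x + y**2 + 2*y + 2.
Note: deg(f) ≤ deg(F) = 2; strict inequality happens when F is divisible by Z (lost terms).


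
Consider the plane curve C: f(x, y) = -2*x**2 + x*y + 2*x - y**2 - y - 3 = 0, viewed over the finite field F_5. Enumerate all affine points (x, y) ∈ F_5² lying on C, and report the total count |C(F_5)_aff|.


Affine F_5-points: {(0, 1), (0, 3), (3, 0), (3, 2), (4, 1), (4, 2)}; count = 6.

For each of the 25 pairs (x, y) ∈ F_5², evaluate f(x, y) mod 5. Record the zeros.
  x = 0: [0↦2, 1↦0, 2↦1, 3↦0, 4↦2]  zeros at y ∈ {1, 3}
  x = 1: [0↦2, 1↦1, 2↦3, 3↦3, 4↦1]  zeros at y ∈ ∅
  x = 2: [0↦3, 1↦3, 2↦1, 3↦2, 4↦1]  zeros at y ∈ ∅
  x = 3: [0↦0, 1↦1, 2↦0, 3↦2, 4↦2]  zeros at y ∈ {0, 2}
  x = 4: [0↦3, 1↦0, 2↦0, 3↦3, 4↦4]  zeros at y ∈ {1, 2}
Collecting zeros: affine points = {(0, 1), (0, 3), (3, 0), (3, 2), (4, 1), (4, 2)}.
Total count |C(F_5)_aff| = 6.


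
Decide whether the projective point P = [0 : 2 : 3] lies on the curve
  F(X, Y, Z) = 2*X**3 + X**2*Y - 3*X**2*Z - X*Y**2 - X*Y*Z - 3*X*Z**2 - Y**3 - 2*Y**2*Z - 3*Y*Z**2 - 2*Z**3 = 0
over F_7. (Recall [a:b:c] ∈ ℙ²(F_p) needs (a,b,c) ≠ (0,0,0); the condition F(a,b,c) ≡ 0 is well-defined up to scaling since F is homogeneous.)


F(0,2,3) ≡ 0 (mod 7); P is on the curve.

Evaluate F(0, 2, 3) term-by-term (mod 7).
  2*X**3 ↦ 2·0·1·1 = 0
  X**2*Y ↦ 1·0·2·1 = 0
  -3*X**2*Z ↦ -3·0·1·3 = 0
  -X*Y**2 ↦ -1·0·4·1 = 0
  -X*Y*Z ↦ -1·0·2·3 = 0
  -3*X*Z**2 ↦ -3·0·1·9 = 0
  -Y**3 ↦ -1·1·8·1 = -8
  -2*Y**2*Z ↦ -2·1·4·3 = -24
  -3*Y*Z**2 ↦ -3·1·2·9 = -54
  -2*Z**3 ↦ -2·1·1·27 = -54
Sum: F(0, 2, 3) = (0) + (0) + (0) + (0) + (0) + (0) + (-8) + (-24) + (-54) + (-54) = -140.
Reducing mod 7: -140 ≡ 0 (mod 7).
Since F(a, b, c) ≡ 0 (mod 7), P lies on the curve.


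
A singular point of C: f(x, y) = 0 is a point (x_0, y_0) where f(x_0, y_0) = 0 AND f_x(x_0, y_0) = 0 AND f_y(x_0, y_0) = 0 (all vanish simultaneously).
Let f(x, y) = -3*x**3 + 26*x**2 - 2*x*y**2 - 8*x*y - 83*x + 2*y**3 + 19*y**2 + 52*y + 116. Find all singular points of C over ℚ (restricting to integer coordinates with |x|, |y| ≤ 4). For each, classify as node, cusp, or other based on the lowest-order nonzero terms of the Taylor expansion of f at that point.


Singular points: {(3, -2)}; classification: node.

Compute partial derivatives:
  f_x = -9*x**2 + 52*x - 2*y**2 - 8*y - 83.
  f_y = -4*x*y - 8*x + 6*y**2 + 38*y + 52.
Scan x_0 ∈ {−4, ..., 4}. For each x_0, f_y(x_0, y) is a polynomial in y; find its integer roots y ∈ {−4, ..., 4}, then test f_x and f at those candidates.
  x = -4: f_y(-4, y) = 6*y**2 + 54*y + 84; vanishes at y ∈ {-2}. (-4, -2): f_x = -427 ≠ 0.
  x = -3: f_y(-3, y) = 6*y**2 + 50*y + 76; vanishes at y ∈ {-2}. (-3, -2): f_x = -312 ≠ 0.
  x = -2: f_y(-2, y) = 6*y**2 + 46*y + 68; vanishes at y ∈ {-2}. (-2, -2): f_x = -215 ≠ 0.
  x = -1: f_y(-1, y) = 6*y**2 + 42*y + 60; vanishes at y ∈ {-2}. (-1, -2): f_x = -136 ≠ 0.
  x = 0: f_y(0, y) = 6*y**2 + 38*y + 52; vanishes at y ∈ {-2}. (0, -2): f_x = -75 ≠ 0.
  x = 1: f_y(1, y) = 6*y**2 + 34*y + 44; vanishes at y ∈ {-2}. (1, -2): f_x = -32 ≠ 0.
  x = 2: f_y(2, y) = 6*y**2 + 30*y + 36; vanishes at y ∈ {-3, -2}. (2, -3): f_x = -9 ≠ 0; (2, -2): f_x = -7 ≠ 0.
  x = 3: f_y(3, y) = 6*y**2 + 26*y + 28; vanishes at y ∈ {-2}. (3, -2): f_x = 0, f = 0 — SINGULAR.
  x = 4: f_y(4, y) = 6*y**2 + 22*y + 20; vanishes at y ∈ {-2}. (4, -2): f_x = -11 ≠ 0.
Only singular point on the grid: (3, -2).
Classify: substitute x = 3 + u, y = -2 + v and expand: f = -3*u**3 - u**2 - 2*u*v**2 + 2*v**3 + v**2.
No constant or linear terms (consistent with a singular point). Quadratic part: -u**2 + v**2. Cubic part: -3*u**3 - 2*u*v**2 + 2*v**3.
The quadratic part v**2 - u**2 = (v − u)(v + u) splits into two distinct linear factors, so there are two distinct tangent lines y − -2 = ±(x − 3) — this is a node (ordinary double point).
Classification: node.


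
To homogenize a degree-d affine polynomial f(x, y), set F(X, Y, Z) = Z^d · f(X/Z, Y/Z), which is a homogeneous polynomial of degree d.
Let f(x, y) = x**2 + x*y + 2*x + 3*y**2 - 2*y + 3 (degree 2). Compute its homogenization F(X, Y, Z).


F(X, Y, Z) = X**2 + X*Y + 2*X*Z + 3*Y**2 - 2*Y*Z + 3*Z**2

deg(f) = 2.
Substitute x = X/Z, y = Y/Z into f, then multiply by Z^2.
  monomial 1·x^2·y^0 ↦ 1·X^2·Y^0·Z^0.
  monomial 1·x^1·y^1 ↦ 1·X^1·Y^1·Z^0.
  monomial 2·x^1·y^0 ↦ 2·X^1·Y^0·Z^1.
  monomial 3·x^0·y^2 ↦ 3·X^0·Y^2·Z^0.
  monomial -2·x^0·y^1 ↦ -2·X^0·Y^1·Z^1.
  monomial 3·x^0·y^0 ↦ 3·X^0·Y^0·Z^2.
Collecting: F(X, Y, Z) = X**2 + X*Y + 2*X*Z + 3*Y**2 - 2*Y*Z + 3*Z**2.


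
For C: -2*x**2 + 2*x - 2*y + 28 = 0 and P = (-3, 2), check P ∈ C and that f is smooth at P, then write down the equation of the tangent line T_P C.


Tangent line at P: 14*x - 2*y + 46 = 0.

Step 1: f(-3, 2) = 0, so P lies on C.
Step 2: partial derivatives
  f_x(x, y) = 2 - 4*x, f_y(x, y) = -2.
  f_x(P) = 14, f_y(P) = -2 (gradient nonzero, so P is smooth).
Step 3: tangent line at P: 14·(x − -3) + -2·(y − 2) = 0.
Expanding: 14*x - 2*y + 46 = 0.


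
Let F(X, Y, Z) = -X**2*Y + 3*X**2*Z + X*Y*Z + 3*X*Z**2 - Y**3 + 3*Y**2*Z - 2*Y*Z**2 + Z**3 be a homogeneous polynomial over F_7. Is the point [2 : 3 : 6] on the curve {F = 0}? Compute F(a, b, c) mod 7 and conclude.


F(2,3,6) ≡ 6 (mod 7); P is NOT on the curve.

Evaluate F(2, 3, 6) term-by-term (mod 7).
  -X**2*Y ↦ -1·4·3·1 = -12
  3*X**2*Z ↦ 3·4·1·6 = 72
  X*Y*Z ↦ 1·2·3·6 = 36
  3*X*Z**2 ↦ 3·2·1·36 = 216
  -Y**3 ↦ -1·1·27·1 = -27
  3*Y**2*Z ↦ 3·1·9·6 = 162
  -2*Y*Z**2 ↦ -2·1·3·36 = -216
  Z**3 ↦ 1·1·1·216 = 216
Sum: F(2, 3, 6) = (-12) + (72) + (36) + (216) + (-27) + (162) + (-216) + (216) = 447.
Reducing mod 7: 447 ≡ 6 (mod 7).
Since F(a, b, c) ≡ 6 ≠ 0 (mod 7), P does NOT lie on the curve.


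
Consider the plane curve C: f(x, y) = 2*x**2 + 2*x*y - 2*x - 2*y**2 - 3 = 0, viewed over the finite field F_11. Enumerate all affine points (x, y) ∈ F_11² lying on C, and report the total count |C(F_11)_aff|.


Affine F_11-points: {(0, 2), (0, 9), (3, 5), (3, 9), (4, 5), (4, 10), (5, 8), (9, 10), (10, 2), (10, 8)}; count = 10.

For each of the 121 pairs (x, y) ∈ F_11², evaluate f(x, y) mod 11. Record the zeros.
  x = 0: [0↦8, 1↦6, 2↦0, 3↦1, 4↦9, 5↦2, 6↦2, 7↦9, 8↦1, 9↦0, 10↦6]  zeros at y ∈ {2, 9}
  x = 1: [0↦8, 1↦8, 2↦4, 3↦7, 4↦6, 5↦1, 6↦3, 7↦1, 8↦6, 9↦7, 10↦4]  zeros at y ∈ ∅
  x = 2: [0↦1, 1↦3, 2↦1, 3↦6, 4↦7, 5↦4, 6↦8, 7↦8, 8↦4, 9↦7, 10↦6]  zeros at y ∈ ∅
  x = 3: [0↦9, 1↦2, 2↦2, 3↦9, 4↦1, 5↦0, 6↦6, 7↦8, 8↦6, 9↦0, 10↦1]  zeros at y ∈ {5, 9}
  x = 4: [0↦10, 1↦5, 2↦7, 3↦5, 4↦10, 5↦0, 6↦8, 7↦1, 8↦1, 9↦8, 10↦0]  zeros at y ∈ {5, 10}
  x = 5: [0↦4, 1↦1, 2↦5, 3↦5, 4↦1, 5↦4, 6↦3, 7↦9, 8↦0, 9↦9, 10↦3]  zeros at y ∈ {8}
  x = 6: [0↦2, 1↦1, 2↦7, 3↦9, 4↦7, 5↦1, 6↦2, 7↦10, 8↦3, 9↦3, 10↦10]  zeros at y ∈ ∅
  x = 7: [0↦4, 1↦5, 2↦2, 3↦6, 4↦6, 5↦2, 6↦5, 7↦4, 8↦10, 9↦1, 10↦10]  zeros at y ∈ ∅
  x = 8: [0↦10, 1↦2, 2↦1, 3↦7, 4↦9, 5↦7, 6↦1, 7↦2, 8↦10, 9↦3, 10↦3]  zeros at y ∈ ∅
  x = 9: [0↦9, 1↦3, 2↦4, 3↦1, 4↦5, 5↦5, 6↦1, 7↦4, 8↦3, 9↦9, 10↦0]  zeros at y ∈ {10}
  x = 10: [0↦1, 1↦8, 2↦0, 3↦10, 4↦5, 5↦7, 6↦5, 7↦10, 8↦0, 9↦8, 10↦1]  zeros at y ∈ {2, 8}
Collecting zeros: affine points = {(0, 2), (0, 9), (3, 5), (3, 9), (4, 5), (4, 10), (5, 8), (9, 10), (10, 2), (10, 8)}.
Total count |C(F_11)_aff| = 10.


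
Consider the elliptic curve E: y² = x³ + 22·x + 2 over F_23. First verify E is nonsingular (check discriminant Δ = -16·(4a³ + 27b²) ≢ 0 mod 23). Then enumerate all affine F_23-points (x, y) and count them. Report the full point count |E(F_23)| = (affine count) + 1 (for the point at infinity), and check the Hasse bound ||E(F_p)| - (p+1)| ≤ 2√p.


Affine points = {(0, 5), (0, 18), (1, 5), (1, 18), (2, 10), (2, 13), (3, 7), (3, 16), (4, 4), (4, 19), (7, 4), (7, 19), (8, 0), (9, 3), (9, 20), (10, 7), (10, 16), (12, 4), (12, 19), (13, 1), (13, 22), (14, 8), (14, 15), (15, 2), (15, 21), (20, 1), (20, 22), (22, 5), (22, 18)}; affine count = 29; |E(F_23)| = 30.

Discriminant check: Δ ∝ 4a³ + 27b² = 4·22³ + 27·2² = 4·10648 + 27·4 ≡ 12 (mod 23). Nonzero ⇒ E is nonsingular.
For each x ∈ F_23, compute rhs = x³ + 22·x + 2 mod 23, then count y ∈ F_23 with y² ≡ rhs.
  x = 0: rhs = 2, matching y values: 5, 18 (2 points).
  x = 1: rhs = 2, matching y values: 5, 18 (2 points).
  x = 2: rhs = 8, matching y values: 10, 13 (2 points).
  x = 3: rhs = 3, matching y values: 7, 16 (2 points).
  x = 4: rhs = 16, matching y values: 4, 19 (2 points).
  x = 5: rhs = 7, matching y values: none (0 points).
  x = 6: rhs = 5, matching y values: none (0 points).
  x = 7: rhs = 16, matching y values: 4, 19 (2 points).
  x = 8: rhs = 0, matching y values: 0 (1 points).
  x = 9: rhs = 9, matching y values: 3, 20 (2 points).
  x = 10: rhs = 3, matching y values: 7, 16 (2 points).
  x = 11: rhs = 11, matching y values: none (0 points).
  x = 12: rhs = 16, matching y values: 4, 19 (2 points).
  x = 13: rhs = 1, matching y values: 1, 22 (2 points).
  x = 14: rhs = 18, matching y values: 8, 15 (2 points).
  x = 15: rhs = 4, matching y values: 2, 21 (2 points).
  x = 16: rhs = 11, matching y values: none (0 points).
  x = 17: rhs = 22, matching y values: none (0 points).
  x = 18: rhs = 20, matching y values: none (0 points).
  x = 19: rhs = 11, matching y values: none (0 points).
  x = 20: rhs = 1, matching y values: 1, 22 (2 points).
  x = 21: rhs = 19, matching y values: none (0 points).
  x = 22: rhs = 2, matching y values: 5, 18 (2 points).
Total affine count: 29.
Full point count |E(F_23)| = 29 + 1 = 30.
Hasse bound: |30 − (23+1)| = |6| = 6 ≤ 2√23 ≈ 9.5917 ✓.


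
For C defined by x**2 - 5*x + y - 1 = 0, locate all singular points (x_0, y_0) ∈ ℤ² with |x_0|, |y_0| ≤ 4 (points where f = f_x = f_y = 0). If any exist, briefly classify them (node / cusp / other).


No singular points in the scanned grid; C is smooth there.

Compute partial derivatives:
  f_x = 2*x - 5.
  f_y = 1.
f_y = 1 is a nonzero constant, so f_y never vanishes: no point (x, y) can satisfy f = f_x = f_y = 0. In particular no (x, y) ∈ {−4, ..., 4}² is singular; the curve is smooth.


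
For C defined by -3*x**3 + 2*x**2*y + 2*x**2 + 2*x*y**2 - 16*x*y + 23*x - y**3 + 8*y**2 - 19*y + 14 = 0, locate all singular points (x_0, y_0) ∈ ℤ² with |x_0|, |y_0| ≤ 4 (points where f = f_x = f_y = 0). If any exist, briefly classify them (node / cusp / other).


Singular points: {(1, 3)}; classification: node.

Compute partial derivatives:
  f_x = -9*x**2 + 4*x*y + 4*x + 2*y**2 - 16*y + 23.
  f_y = 2*x**2 + 4*x*y - 16*x - 3*y**2 + 16*y - 19.
Scan x_0 ∈ {−4, ..., 4}. For each x_0, f_y(x_0, y) is a polynomial in y; find its integer roots y ∈ {−4, ..., 4}, then test f_x and f at those candidates.
  x = -4: f_y(-4, y) = 77 - 3*y**2; no integer root y with |y| ≤ 4.
  x = -3: f_y(-3, y) = -3*y**2 + 4*y + 47; no integer root y with |y| ≤ 4.
  x = -2: f_y(-2, y) = -3*y**2 + 8*y + 21; no integer root y with |y| ≤ 4.
  x = -1: f_y(-1, y) = -3*y**2 + 12*y - 1; no integer root y with |y| ≤ 4.
  x = 0: f_y(0, y) = -3*y**2 + 16*y - 19; no integer root y with |y| ≤ 4.
  x = 1: f_y(1, y) = -3*y**2 + 20*y - 33; vanishes at y ∈ {3}. (1, 3): f_x = 0, f = 0 — SINGULAR.
  x = 2: f_y(2, y) = -3*y**2 + 24*y - 43; no integer root y with |y| ≤ 4.
  x = 3: f_y(3, y) = -3*y**2 + 28*y - 49; no integer root y with |y| ≤ 4.
  x = 4: f_y(4, y) = -3*y**2 + 32*y - 51; no integer root y with |y| ≤ 4.
Only singular point on the grid: (1, 3).
Classify: substitute x = 1 + u, y = 3 + v and expand: f = -3*u**3 + 2*u**2*v - u**2 + 2*u*v**2 - v**3 + v**2.
No constant or linear terms (consistent with a singular point). Quadratic part: -u**2 + v**2. Cubic part: -3*u**3 + 2*u**2*v + 2*u*v**2 - v**3.
The quadratic part v**2 - u**2 = (v − u)(v + u) splits into two distinct linear factors, so there are two distinct tangent lines y − 3 = ±(x − 1) — this is a node (ordinary double point).
Classification: node.


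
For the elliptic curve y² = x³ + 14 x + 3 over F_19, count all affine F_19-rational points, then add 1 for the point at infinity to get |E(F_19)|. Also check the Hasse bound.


Affine points = {(2, 1), (2, 18), (4, 3), (4, 16), (7, 8), (7, 11), (8, 0), (11, 5), (11, 14), (13, 8), (13, 11), (14, 6), (14, 13), (15, 4), (15, 15), (17, 9), (17, 10), (18, 8), (18, 11)}; affine count = 19; |E(F_19)| = 20.

Discriminant check: Δ ∝ 4a³ + 27b² = 4·14³ + 27·3² = 4·2744 + 27·9 ≡ 9 (mod 19). Nonzero ⇒ E is nonsingular.
For each x ∈ F_19, compute rhs = x³ + 14·x + 3 mod 19, then count y ∈ F_19 with y² ≡ rhs.
  x = 0: rhs = 3, matching y values: none (0 points).
  x = 1: rhs = 18, matching y values: none (0 points).
  x = 2: rhs = 1, matching y values: 1, 18 (2 points).
  x = 3: rhs = 15, matching y values: none (0 points).
  x = 4: rhs = 9, matching y values: 3, 16 (2 points).
  x = 5: rhs = 8, matching y values: none (0 points).
  x = 6: rhs = 18, matching y values: none (0 points).
  x = 7: rhs = 7, matching y values: 8, 11 (2 points).
  x = 8: rhs = 0, matching y values: 0 (1 points).
  x = 9: rhs = 3, matching y values: none (0 points).
  x = 10: rhs = 3, matching y values: none (0 points).
  x = 11: rhs = 6, matching y values: 5, 14 (2 points).
  x = 12: rhs = 18, matching y values: none (0 points).
  x = 13: rhs = 7, matching y values: 8, 11 (2 points).
  x = 14: rhs = 17, matching y values: 6, 13 (2 points).
  x = 15: rhs = 16, matching y values: 4, 15 (2 points).
  x = 16: rhs = 10, matching y values: none (0 points).
  x = 17: rhs = 5, matching y values: 9, 10 (2 points).
  x = 18: rhs = 7, matching y values: 8, 11 (2 points).
Total affine count: 19.
Full point count |E(F_19)| = 19 + 1 = 20.
Hasse bound: |20 − (19+1)| = |0| = 0 ≤ 2√19 ≈ 8.7178 ✓.


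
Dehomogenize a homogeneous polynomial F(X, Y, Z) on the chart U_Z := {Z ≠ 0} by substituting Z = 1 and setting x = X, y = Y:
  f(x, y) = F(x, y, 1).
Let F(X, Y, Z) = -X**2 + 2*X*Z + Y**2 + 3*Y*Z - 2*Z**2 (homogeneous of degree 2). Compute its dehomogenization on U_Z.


f(x, y) = -x**2 + 2*x + y**2 + 3*y - 2

On U_Z we set Z = 1. Each monomial c·X^i·Y^j·Z^k in F becomes c·x^i·y^j·1^k = c·x^i·y^j.
Substituting Z = 1: F(X, Y, 1) = -x**2 + 2*x + y**2 + 3*y - 2.
Note: deg(f) ≤ deg(F) = 2; strict inequality happens when F is divisible by Z (lost terms).


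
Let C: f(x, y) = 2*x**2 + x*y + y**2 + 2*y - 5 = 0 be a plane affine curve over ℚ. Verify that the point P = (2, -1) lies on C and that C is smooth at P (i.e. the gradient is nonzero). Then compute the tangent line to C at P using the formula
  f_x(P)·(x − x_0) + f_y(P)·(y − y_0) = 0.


Tangent line at P: 7*x + 2*y - 12 = 0.

Step 1: f(2, -1) = 0, so P lies on C.
Step 2: partial derivatives
  f_x(x, y) = 4*x + y, f_y(x, y) = x + 2*y + 2.
  f_x(P) = 7, f_y(P) = 2 (gradient nonzero, so P is smooth).
Step 3: tangent line at P: 7·(x − 2) + 2·(y − -1) = 0.
Expanding: 7*x + 2*y - 12 = 0.


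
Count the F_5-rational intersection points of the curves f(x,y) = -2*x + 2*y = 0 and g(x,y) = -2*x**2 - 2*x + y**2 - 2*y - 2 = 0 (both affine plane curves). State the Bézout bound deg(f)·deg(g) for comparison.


Common zeros: ∅; count = 0; Bézout bound = 2.

deg(f) = 1, deg(g) = 2, so Bézout bound = 2.
Scan x ∈ F_5. For each x, list the y ∈ F_5 with f(x, y) ≡ 0 and those with g(x, y) ≡ 0 (mod 5); the common zeros in that column are the intersection.
  x = 0: f ≡ 0 at y ∈ {0}; g ≡ 0 at y ∈ ∅; common: ∅.
  x = 1: f ≡ 0 at y ∈ {1}; g ≡ 0 at y ∈ ∅; common: ∅.
  x = 2: f ≡ 0 at y ∈ {2}; g ≡ 0 at y ∈ {1}; common: ∅.
  x = 3: f ≡ 0 at y ∈ {3}; g ≡ 0 at y ∈ ∅; common: ∅.
  x = 4: f ≡ 0 at y ∈ {4}; g ≡ 0 at y ∈ ∅; common: ∅.
Collecting: common zeros = ∅, so the count is 0.
Comparison with the Bézout bound: 0 ≤ 2 = deg(f)·deg(g), as expected for curves with no common component (the affine F_5-count falls short of the bound because intersections may lie at infinity, over extension fields, or carry multiplicity).


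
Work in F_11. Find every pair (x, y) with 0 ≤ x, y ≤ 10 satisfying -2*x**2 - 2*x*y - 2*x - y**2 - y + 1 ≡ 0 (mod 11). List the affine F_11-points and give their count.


Affine F_11-points: {(0, 3), (0, 7), (2, 0), (2, 6), (3, 7), (3, 8), (7, 3), (7, 4), (8, 0), (8, 5), (10, 4), (10, 8)}; count = 12.

For each of the 121 pairs (x, y) ∈ F_11², evaluate f(x, y) mod 11. Record the zeros.
  x = 0: [0↦1, 1↦10, 2↦6, 3↦0, 4↦3, 5↦4, 6↦3, 7↦0, 8↦6, 9↦10, 10↦1]  zeros at y ∈ {3, 7}
  x = 1: [0↦8, 1↦4, 2↦9, 3↦1, 4↦2, 5↦1, 6↦9, 7↦4, 8↦8, 9↦10, 10↦10]  zeros at y ∈ ∅
  x = 2: [0↦0, 1↦5, 2↦8, 3↦9, 4↦8, 5↦5, 6↦0, 7↦4, 8↦6, 9↦6, 10↦4]  zeros at y ∈ {0, 6}
  x = 3: [0↦10, 1↦2, 2↦3, 3↦2, 4↦10, 5↦5, 6↦9, 7↦0, 8↦0, 9↦9, 10↦5]  zeros at y ∈ {7, 8}
  x = 4: [0↦5, 1↦6, 2↦5, 3↦2, 4↦8, 5↦1, 6↦3, 7↦3, 8↦1, 9↦8, 10↦2]  zeros at y ∈ ∅
  x = 5: [0↦7, 1↦6, 2↦3, 3↦9, 4↦2, 5↦4, 6↦4, 7↦2, 8↦9, 9↦3, 10↦6]  zeros at y ∈ ∅
  x = 6: [0↦5, 1↦2, 2↦8, 3↦1, 4↦3, 5↦3, 6↦1, 7↦8, 8↦2, 9↦5, 10↦6]  zeros at y ∈ ∅
  x = 7: [0↦10, 1↦5, 2↦9, 3↦0, 4↦0, 5↦9, 6↦5, 7↦10, 8↦2, 9↦3, 10↦2]  zeros at y ∈ {3, 4}
  x = 8: [0↦0, 1↦4, 2↦6, 3↦6, 4↦4, 5↦0, 6↦5, 7↦8, 8↦9, 9↦8, 10↦5]  zeros at y ∈ {0, 5}
  x = 9: [0↦8, 1↦10, 2↦10, 3↦8, 4↦4, 5↦9, 6↦1, 7↦2, 8↦1, 9↦9, 10↦4]  zeros at y ∈ ∅
  x = 10: [0↦1, 1↦1, 2↦10, 3↦6, 4↦0, 5↦3, 6↦4, 7↦3, 8↦0, 9↦6, 10↦10]  zeros at y ∈ {4, 8}
Collecting zeros: affine points = {(0, 3), (0, 7), (2, 0), (2, 6), (3, 7), (3, 8), (7, 3), (7, 4), (8, 0), (8, 5), (10, 4), (10, 8)}.
Total count |C(F_11)_aff| = 12.


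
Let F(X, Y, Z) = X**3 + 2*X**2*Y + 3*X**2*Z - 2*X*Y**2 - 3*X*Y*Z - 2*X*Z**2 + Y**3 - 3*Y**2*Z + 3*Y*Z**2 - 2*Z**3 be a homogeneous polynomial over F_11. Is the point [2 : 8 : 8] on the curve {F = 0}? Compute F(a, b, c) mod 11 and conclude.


F(2,8,8) ≡ 3 (mod 11); P is NOT on the curve.

Evaluate F(2, 8, 8) term-by-term (mod 11).
  X**3 ↦ 1·8·1·1 = 8
  2*X**2*Y ↦ 2·4·8·1 = 64
  3*X**2*Z ↦ 3·4·1·8 = 96
  -2*X*Y**2 ↦ -2·2·64·1 = -256
  -3*X*Y*Z ↦ -3·2·8·8 = -384
  -2*X*Z**2 ↦ -2·2·1·64 = -256
  Y**3 ↦ 1·1·512·1 = 512
  -3*Y**2*Z ↦ -3·1·64·8 = -1536
  3*Y*Z**2 ↦ 3·1·8·64 = 1536
  -2*Z**3 ↦ -2·1·1·512 = -1024
Sum: F(2, 8, 8) = (8) + (64) + (96) + (-256) + (-384) + (-256) + (512) + (-1536) + (1536) + (-1024) = -1240.
Reducing mod 11: -1240 ≡ 3 (mod 11).
Since F(a, b, c) ≡ 3 ≠ 0 (mod 11), P does NOT lie on the curve.


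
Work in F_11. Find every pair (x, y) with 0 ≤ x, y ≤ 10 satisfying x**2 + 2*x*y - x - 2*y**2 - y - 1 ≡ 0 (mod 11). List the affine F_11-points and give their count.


Affine F_11-points: {(0, 2), (0, 3), (1, 8), (1, 9), (4, 0), (4, 9), (6, 3), (6, 8), (8, 0), (8, 2)}; count = 10.

For each of the 121 pairs (x, y) ∈ F_11², evaluate f(x, y) mod 11. Record the zeros.
  x = 0: [0↦10, 1↦7, 2↦0, 3↦0, 4↦7, 5↦10, 6↦9, 7↦4, 8↦6, 9↦4, 10↦9]  zeros at y ∈ {2, 3}
  x = 1: [0↦10, 1↦9, 2↦4, 3↦6, 4↦4, 5↦9, 6↦10, 7↦7, 8↦0, 9↦0, 10↦7]  zeros at y ∈ {8, 9}
  x = 2: [0↦1, 1↦2, 2↦10, 3↦3, 4↦3, 5↦10, 6↦2, 7↦1, 8↦7, 9↦9, 10↦7]  zeros at y ∈ ∅
  x = 3: [0↦5, 1↦8, 2↦7, 3↦2, 4↦4, 5↦2, 6↦7, 7↦8, 8↦5, 9↦9, 10↦9]  zeros at y ∈ ∅
  x = 4: [0↦0, 1↦5, 2↦6, 3↦3, 4↦7, 5↦7, 6↦3, 7↦6, 8↦5, 9↦0, 10↦2]  zeros at y ∈ {0, 9}
  x = 5: [0↦8, 1↦4, 2↦7, 3↦6, 4↦1, 5↦3, 6↦1, 7↦6, 8↦7, 9↦4, 10↦8]  zeros at y ∈ ∅
  x = 6: [0↦7, 1↦5, 2↦10, 3↦0, 4↦8, 5↦1, 6↦1, 7↦8, 8↦0, 9↦10, 10↦5]  zeros at y ∈ {3, 8}
  x = 7: [0↦8, 1↦8, 2↦4, 3↦7, 4↦6, 5↦1, 6↦3, 7↦1, 8↦6, 9↦7, 10↦4]  zeros at y ∈ ∅
  x = 8: [0↦0, 1↦2, 2↦0, 3↦5, 4↦6, 5↦3, 6↦7, 7↦7, 8↦3, 9↦6, 10↦5]  zeros at y ∈ {0, 2}
  x = 9: [0↦5, 1↦9, 2↦9, 3↦5, 4↦8, 5↦7, 6↦2, 7↦4, 8↦2, 9↦7, 10↦8]  zeros at y ∈ ∅
  x = 10: [0↦1, 1↦7, 2↦9, 3↦7, 4↦1, 5↦2, 6↦10, 7↦3, 8↦3, 9↦10, 10↦2]  zeros at y ∈ ∅
Collecting zeros: affine points = {(0, 2), (0, 3), (1, 8), (1, 9), (4, 0), (4, 9), (6, 3), (6, 8), (8, 0), (8, 2)}.
Total count |C(F_11)_aff| = 10.


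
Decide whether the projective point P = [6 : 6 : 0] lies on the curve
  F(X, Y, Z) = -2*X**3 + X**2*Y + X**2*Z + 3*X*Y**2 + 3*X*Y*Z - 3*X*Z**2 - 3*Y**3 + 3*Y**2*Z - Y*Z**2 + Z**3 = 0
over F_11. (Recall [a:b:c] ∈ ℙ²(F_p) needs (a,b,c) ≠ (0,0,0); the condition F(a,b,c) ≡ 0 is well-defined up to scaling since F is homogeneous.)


F(6,6,0) ≡ 4 (mod 11); P is NOT on the curve.

Evaluate F(6, 6, 0) term-by-term (mod 11).
  -2*X**3 ↦ -2·216·1·1 = -432
  X**2*Y ↦ 1·36·6·1 = 216
  X**2*Z ↦ 1·36·1·0 = 0
  3*X*Y**2 ↦ 3·6·36·1 = 648
  3*X*Y*Z ↦ 3·6·6·0 = 0
  -3*X*Z**2 ↦ -3·6·1·0 = 0
  -3*Y**3 ↦ -3·1·216·1 = -648
  3*Y**2*Z ↦ 3·1·36·0 = 0
  -Y*Z**2 ↦ -1·1·6·0 = 0
  Z**3 ↦ 1·1·1·0 = 0
Sum: F(6, 6, 0) = (-432) + (216) + (0) + (648) + (0) + (0) + (-648) + (0) + (0) + (0) = -216.
Reducing mod 11: -216 ≡ 4 (mod 11).
Since F(a, b, c) ≡ 4 ≠ 0 (mod 11), P does NOT lie on the curve.


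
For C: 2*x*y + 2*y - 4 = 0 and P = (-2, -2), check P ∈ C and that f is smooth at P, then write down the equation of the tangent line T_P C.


Tangent line at P: -4*x - 2*y - 12 = 0.

Step 1: f(-2, -2) = 0, so P lies on C.
Step 2: partial derivatives
  f_x(x, y) = 2*y, f_y(x, y) = 2*x + 2.
  f_x(P) = -4, f_y(P) = -2 (gradient nonzero, so P is smooth).
Step 3: tangent line at P: -4·(x − -2) + -2·(y − -2) = 0.
Expanding: -4*x - 2*y - 12 = 0.


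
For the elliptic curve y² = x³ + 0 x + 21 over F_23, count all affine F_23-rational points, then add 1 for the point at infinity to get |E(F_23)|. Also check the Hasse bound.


Affine points = {(2, 11), (2, 12), (3, 5), (3, 18), (4, 4), (4, 19), (5, 10), (5, 13), (8, 2), (8, 21), (10, 3), (10, 20), (11, 8), (11, 15), (12, 1), (12, 22), (16, 0), (17, 9), (17, 14), (19, 7), (19, 16), (21, 6), (21, 17)}; affine count = 23; |E(F_23)| = 24.

Discriminant check: Δ ∝ 4a³ + 27b² = 4·0³ + 27·21² = 4·0 + 27·441 ≡ 16 (mod 23). Nonzero ⇒ E is nonsingular.
For each x ∈ F_23, compute rhs = x³ + 0·x + 21 mod 23, then count y ∈ F_23 with y² ≡ rhs.
  x = 0: rhs = 21, matching y values: none (0 points).
  x = 1: rhs = 22, matching y values: none (0 points).
  x = 2: rhs = 6, matching y values: 11, 12 (2 points).
  x = 3: rhs = 2, matching y values: 5, 18 (2 points).
  x = 4: rhs = 16, matching y values: 4, 19 (2 points).
  x = 5: rhs = 8, matching y values: 10, 13 (2 points).
  x = 6: rhs = 7, matching y values: none (0 points).
  x = 7: rhs = 19, matching y values: none (0 points).
  x = 8: rhs = 4, matching y values: 2, 21 (2 points).
  x = 9: rhs = 14, matching y values: none (0 points).
  x = 10: rhs = 9, matching y values: 3, 20 (2 points).
  x = 11: rhs = 18, matching y values: 8, 15 (2 points).
  x = 12: rhs = 1, matching y values: 1, 22 (2 points).
  x = 13: rhs = 10, matching y values: none (0 points).
  x = 14: rhs = 5, matching y values: none (0 points).
  x = 15: rhs = 15, matching y values: none (0 points).
  x = 16: rhs = 0, matching y values: 0 (1 points).
  x = 17: rhs = 12, matching y values: 9, 14 (2 points).
  x = 18: rhs = 11, matching y values: none (0 points).
  x = 19: rhs = 3, matching y values: 7, 16 (2 points).
  x = 20: rhs = 17, matching y values: none (0 points).
  x = 21: rhs = 13, matching y values: 6, 17 (2 points).
  x = 22: rhs = 20, matching y values: none (0 points).
Total affine count: 23.
Full point count |E(F_23)| = 23 + 1 = 24.
Hasse bound: |24 − (23+1)| = |0| = 0 ≤ 2√23 ≈ 9.5917 ✓.


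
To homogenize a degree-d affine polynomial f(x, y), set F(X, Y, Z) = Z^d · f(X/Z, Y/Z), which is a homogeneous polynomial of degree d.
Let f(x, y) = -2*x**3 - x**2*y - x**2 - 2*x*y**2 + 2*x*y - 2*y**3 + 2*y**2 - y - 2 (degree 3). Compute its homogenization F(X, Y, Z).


F(X, Y, Z) = -2*X**3 - X**2*Y - X**2*Z - 2*X*Y**2 + 2*X*Y*Z - 2*Y**3 + 2*Y**2*Z - Y*Z**2 - 2*Z**3

deg(f) = 3.
Substitute x = X/Z, y = Y/Z into f, then multiply by Z^3.
  monomial -2·x^3·y^0 ↦ -2·X^3·Y^0·Z^0.
  monomial -1·x^2·y^1 ↦ -1·X^2·Y^1·Z^0.
  monomial -1·x^2·y^0 ↦ -1·X^2·Y^0·Z^1.
  monomial -2·x^1·y^2 ↦ -2·X^1·Y^2·Z^0.
  monomial 2·x^1·y^1 ↦ 2·X^1·Y^1·Z^1.
  monomial -2·x^0·y^3 ↦ -2·X^0·Y^3·Z^0.
  monomial 2·x^0·y^2 ↦ 2·X^0·Y^2·Z^1.
  monomial -1·x^0·y^1 ↦ -1·X^0·Y^1·Z^2.
  monomial -2·x^0·y^0 ↦ -2·X^0·Y^0·Z^3.
Collecting: F(X, Y, Z) = -2*X**3 - X**2*Y - X**2*Z - 2*X*Y**2 + 2*X*Y*Z - 2*Y**3 + 2*Y**2*Z - Y*Z**2 - 2*Z**3.


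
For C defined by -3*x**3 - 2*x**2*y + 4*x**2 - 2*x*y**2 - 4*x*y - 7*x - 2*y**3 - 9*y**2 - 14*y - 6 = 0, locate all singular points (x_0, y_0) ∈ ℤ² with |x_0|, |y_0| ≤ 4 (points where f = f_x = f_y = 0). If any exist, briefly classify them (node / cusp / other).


Singular points: {(1, -2)}; classification: node.

Compute partial derivatives:
  f_x = -9*x**2 - 4*x*y + 8*x - 2*y**2 - 4*y - 7.
  f_y = -2*x**2 - 4*x*y - 4*x - 6*y**2 - 18*y - 14.
Scan x_0 ∈ {−4, ..., 4}. For each x_0, f_y(x_0, y) is a polynomial in y; find its integer roots y ∈ {−4, ..., 4}, then test f_x and f at those candidates.
  x = -4: f_y(-4, y) = -6*y**2 - 2*y - 30; no integer root y with |y| ≤ 4.
  x = -3: f_y(-3, y) = -6*y**2 - 6*y - 20; no integer root y with |y| ≤ 4.
  x = -2: f_y(-2, y) = -6*y**2 - 10*y - 14; no integer root y with |y| ≤ 4.
  x = -1: f_y(-1, y) = -6*y**2 - 14*y - 12; no integer root y with |y| ≤ 4.
  x = 0: f_y(0, y) = -6*y**2 - 18*y - 14; no integer root y with |y| ≤ 4.
  x = 1: f_y(1, y) = -6*y**2 - 22*y - 20; vanishes at y ∈ {-2}. (1, -2): f_x = 0, f = 0 — SINGULAR.
  x = 2: f_y(2, y) = -6*y**2 - 26*y - 30; no integer root y with |y| ≤ 4.
  x = 3: f_y(3, y) = -6*y**2 - 30*y - 44; no integer root y with |y| ≤ 4.
  x = 4: f_y(4, y) = -6*y**2 - 34*y - 62; no integer root y with |y| ≤ 4.
Only singular point on the grid: (1, -2).
Classify: substitute x = 1 + u, y = -2 + v and expand: f = -3*u**3 - 2*u**2*v - u**2 - 2*u*v**2 - 2*v**3 + v**2.
No constant or linear terms (consistent with a singular point). Quadratic part: -u**2 + v**2. Cubic part: -3*u**3 - 2*u**2*v - 2*u*v**2 - 2*v**3.
The quadratic part v**2 - u**2 = (v − u)(v + u) splits into two distinct linear factors, so there are two distinct tangent lines y − -2 = ±(x − 1) — this is a node (ordinary double point).
Classification: node.


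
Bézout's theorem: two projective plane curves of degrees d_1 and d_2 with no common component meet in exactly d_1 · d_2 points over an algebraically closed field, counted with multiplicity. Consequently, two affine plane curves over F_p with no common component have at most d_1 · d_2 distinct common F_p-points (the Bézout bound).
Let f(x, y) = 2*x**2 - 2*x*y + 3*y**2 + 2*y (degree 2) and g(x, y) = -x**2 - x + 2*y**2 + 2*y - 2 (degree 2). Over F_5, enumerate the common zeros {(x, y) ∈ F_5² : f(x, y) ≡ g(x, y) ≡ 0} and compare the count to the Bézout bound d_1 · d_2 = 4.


Common zeros: {(1, 1)}; count = 1; Bézout bound = 4.

deg(f) = 2, deg(g) = 2, so Bézout bound = 4.
Scan x ∈ F_5. For each x, list the y ∈ F_5 with f(x, y) ≡ 0 and those with g(x, y) ≡ 0 (mod 5); the common zeros in that column are the intersection.
  x = 0: f ≡ 0 at y ∈ {0, 1}; g ≡ 0 at y ∈ {2}; common: ∅.
  x = 1: f ≡ 0 at y ∈ {1, 4}; g ≡ 0 at y ∈ {1, 3}; common: {1}.
  x = 2: f ≡ 0 at y ∈ ∅; g ≡ 0 at y ∈ ∅; common: ∅.
  x = 3: f ≡ 0 at y ∈ {4}; g ≡ 0 at y ∈ {1, 3}; common: ∅.
  x = 4: f ≡ 0 at y ∈ ∅; g ≡ 0 at y ∈ {2}; common: ∅.
Collecting: common zeros = {(1, 1)}, so the count is 1.
Comparison with the Bézout bound: 1 ≤ 4 = deg(f)·deg(g), as expected for curves with no common component (the affine F_5-count falls short of the bound because intersections may lie at infinity, over extension fields, or carry multiplicity).
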